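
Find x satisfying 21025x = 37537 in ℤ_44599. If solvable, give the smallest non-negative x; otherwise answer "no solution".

First find gcd(21025, 44599):
44599 = 2*21025 + 2549
21025 = 8*2549 + 633
2549 = 4*633 + 17
633 = 37*17 + 4
17 = 4*4 + 1
4 = 4*1 + 0
gcd = 1, so a unique solution mod 44599 exists.
Back-substitute for the Bézout coefficients:
1 = 17 − 4·4
1 = −4·633 + 149·17
1 = 149·2549 − 600·633
1 = −600·21025 + 4949·2549
1 = 4949·44599 − 10498·21025
So 21025·(-10498) ≡ 1 (mod 44599), giving 21025⁻¹ ≡ 34101.
x ≡ 21025⁻¹·37537 ≡ 34101·37537 ≡ 13338 (mod 44599).

13338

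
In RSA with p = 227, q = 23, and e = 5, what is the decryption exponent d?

1989

φ(n) = (p−1)(q−1) = 226·22 = 4972.
Need d with 5·d ≡ 1 (mod 4972). Apply the extended Euclidean algorithm:
4972 = 994*5 + 2
5 = 2*2 + 1
2 = 2*1 + 0
Back-substitute:
1 = 5 − 2·2
1 = −2·4972 + 1989·5
So 5·1989 ≡ 1 (mod 4972), hence d = 1989.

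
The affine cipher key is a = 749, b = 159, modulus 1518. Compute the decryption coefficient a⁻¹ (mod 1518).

683

gcd(1518, 749) by repeated division:
1518 = 2*749 + 20
749 = 37*20 + 9
20 = 2*9 + 2
9 = 4*2 + 1
2 = 2*1 + 0
Since gcd(749, 1518) = 1, back-substitute to write 1 as a combination:
1 = 9 − 4·2
1 = −4·20 + 9·9
1 = 9·749 − 337·20
1 = −337·1518 + 683·749
So 749·683 ≡ 1 (mod 1518).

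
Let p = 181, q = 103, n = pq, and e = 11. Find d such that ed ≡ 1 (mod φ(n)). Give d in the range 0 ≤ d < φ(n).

16691

φ(n) = (p−1)(q−1) = 180·102 = 18360.
Need d with 11·d ≡ 1 (mod 18360). Apply the extended Euclidean algorithm:
18360 = 1669·11 + 1
11 = 11·1 + 0
Back-substitute:
1 = 18360 − 1669·11
So 11·(-1669) ≡ 1 (mod 18360), hence d ≡ -1669 ≡ 16691 (mod 18360).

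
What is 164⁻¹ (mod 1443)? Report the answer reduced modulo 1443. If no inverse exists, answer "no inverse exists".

44

Apply the Euclidean algorithm to 1443 and 164:
1443 = 8×164 + 131
164 = 1×131 + 33
131 = 3×33 + 32
33 = 1×32 + 1
32 = 32×1 + 0
gcd = 1, so the inverse exists. Back-substitute:
1 = 33 − 32
1 = −131 + 4·33
1 = 4·164 − 5·131
1 = −5·1443 + 44·164
So 164·44 ≡ 1 (mod 1443).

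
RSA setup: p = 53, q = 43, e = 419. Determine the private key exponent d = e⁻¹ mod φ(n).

1595

φ(n) = (p−1)(q−1) = 52·42 = 2184.
Need d with 419·d ≡ 1 (mod 2184). Apply the extended Euclidean algorithm:
2184 = 5*419 + 89
419 = 4*89 + 63
89 = 1*63 + 26
63 = 2*26 + 11
26 = 2*11 + 4
11 = 2*4 + 3
4 = 1*3 + 1
3 = 3*1 + 0
Back-substitute:
1 = 4 − 3
1 = −11 + 3·4
1 = 3·26 − 7·11
1 = −7·63 + 17·26
1 = 17·89 − 24·63
1 = −24·419 + 113·89
1 = 113·2184 − 589·419
So 419·(-589) ≡ 1 (mod 2184), hence d ≡ -589 ≡ 1595 (mod 2184).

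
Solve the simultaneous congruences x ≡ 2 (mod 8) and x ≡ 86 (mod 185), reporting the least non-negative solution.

Write x = 2 + 8·k. Then 8·k ≡ 86 − 2 ≡ 84 (mod 185).
Need 8⁻¹ mod 185. Extended Euclid on (185, 8):
185 = 23*8 + 1
8 = 8*1 + 0
Back-substitute:
1 = 185 − 23·8
8⁻¹ ≡ 162 (mod 185), so k ≡ 162·84 ≡ 103 (mod 185).
x = 2 + 8·103 = 826.

826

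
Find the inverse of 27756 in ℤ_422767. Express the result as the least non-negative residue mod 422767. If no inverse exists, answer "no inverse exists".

365999

Extended Euclidean algorithm:
422767 = 15*27756 + 6427
27756 = 4*6427 + 2048
6427 = 3*2048 + 283
2048 = 7*283 + 67
283 = 4*67 + 15
67 = 4*15 + 7
15 = 2*7 + 1
7 = 7*1 + 0
The gcd is 1. Working backward:
1 = 15 − 2·7
1 = −2·67 + 9·15
1 = 9·283 − 38·67
1 = −38·2048 + 275·283
1 = 275·6427 − 863·2048
1 = −863·27756 + 3727·6427
1 = 3727·422767 − 56768·27756
So 27756·(-56768) ≡ 1 (mod 422767), and -56768 ≡ 365999 (mod 422767).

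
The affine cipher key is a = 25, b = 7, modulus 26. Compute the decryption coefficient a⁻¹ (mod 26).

25

Extended Euclidean algorithm:
26 = 1×25 + 1
25 = 25×1 + 0
gcd = 1, so the inverse exists. Back-substitute:
1 = 26 − 25
So 25·(-1) ≡ 1 (mod 26), and -1 ≡ 25 (mod 26).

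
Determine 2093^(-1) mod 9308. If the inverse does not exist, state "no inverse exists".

no inverse exists

Euclidean algorithm on 9308, 2093:
9308 = 4·2093 + 936
2093 = 2·936 + 221
936 = 4·221 + 52
221 = 4·52 + 13
52 = 4·13 + 0
Since gcd = 13 > 1, 2093 is not a unit mod 9308.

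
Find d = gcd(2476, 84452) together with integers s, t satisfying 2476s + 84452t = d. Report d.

Apply Euclid's algorithm to 84452 and 2476:
84452 = 34·2476 + 268
2476 = 9·268 + 64
268 = 4·64 + 12
64 = 5·12 + 4
12 = 3·4 + 0
gcd(2476, 84452) = 4.
Express as a combination:
4 = 64 − 5·12
4 = −5·268 + 21·64
4 = 21·2476 − 194·268
4 = −194·84452 + 6617·2476
So 4 = (-194)·84452 + (6617)·2476.

4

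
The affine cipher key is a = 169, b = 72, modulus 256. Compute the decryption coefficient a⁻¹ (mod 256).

gcd(256, 169) by repeated division:
256 = 1*169 + 87
169 = 1*87 + 82
87 = 1*82 + 5
82 = 16*5 + 2
5 = 2*2 + 1
2 = 2*1 + 0
gcd = 1, so the inverse exists. Back-substitute:
1 = 5 − 2·2
1 = −2·82 + 33·5
1 = 33·87 − 35·82
1 = −35·169 + 68·87
1 = 68·256 − 103·169
Thus 169·(-103) ≡ 1 (mod 256); reducing, -103 mod 256 = 153.

153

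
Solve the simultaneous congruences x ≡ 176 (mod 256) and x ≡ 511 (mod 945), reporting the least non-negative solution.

1456

Write x = 176 + 256·k. Then 256·k ≡ 511 − 176 ≡ 335 (mod 945).
Need 256⁻¹ mod 945. Extended Euclid on (945, 256):
945 = 3·256 + 177
256 = 1·177 + 79
177 = 2·79 + 19
79 = 4·19 + 3
19 = 6·3 + 1
3 = 3·1 + 0
Back-substitute:
1 = 19 − 6·3
1 = −6·79 + 25·19
1 = 25·177 − 56·79
1 = −56·256 + 81·177
1 = 81·945 − 299·256
256⁻¹ ≡ 646 (mod 945), so k ≡ 646·335 ≡ 5 (mod 945).
x = 176 + 256·5 = 1456.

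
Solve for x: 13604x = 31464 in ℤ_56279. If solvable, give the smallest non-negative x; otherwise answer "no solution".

43705

First find gcd(13604, 56279):
56279 = 4·13604 + 1863
13604 = 7·1863 + 563
1863 = 3·563 + 174
563 = 3·174 + 41
174 = 4·41 + 10
41 = 4·10 + 1
10 = 10·1 + 0
gcd = 1, so a unique solution mod 56279 exists.
Back-substitute for the Bézout coefficients:
1 = 41 − 4·10
1 = −4·174 + 17·41
1 = 17·563 − 55·174
1 = −55·1863 + 182·563
1 = 182·13604 − 1329·1863
1 = −1329·56279 + 5498·13604
So 13604·(5498) ≡ 1 (mod 56279), giving 13604⁻¹ ≡ 5498.
x ≡ 13604⁻¹·31464 ≡ 5498·31464 ≡ 43705 (mod 56279).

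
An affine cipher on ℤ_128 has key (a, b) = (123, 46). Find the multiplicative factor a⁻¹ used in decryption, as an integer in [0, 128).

Extended Euclidean algorithm:
128 = 1*123 + 5
123 = 24*5 + 3
5 = 1*3 + 2
3 = 1*2 + 1
2 = 2*1 + 0
gcd = 1, so the inverse exists. Back-substitute:
1 = 3 − 2
1 = −5 + 2·3
1 = 2·123 − 49·5
1 = −49·128 + 51·123
So 123·51 ≡ 1 (mod 128).

51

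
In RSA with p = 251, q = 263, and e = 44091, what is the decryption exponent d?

φ(n) = (p−1)(q−1) = 250·262 = 65500.
Need d with 44091·d ≡ 1 (mod 65500). Apply the extended Euclidean algorithm:
65500 = 1·44091 + 21409
44091 = 2·21409 + 1273
21409 = 16·1273 + 1041
1273 = 1·1041 + 232
1041 = 4·232 + 113
232 = 2·113 + 6
113 = 18·6 + 5
6 = 1·5 + 1
5 = 5·1 + 0
Back-substitute:
1 = 6 − 5
1 = −113 + 19·6
1 = 19·232 − 39·113
1 = −39·1041 + 175·232
1 = 175·1273 − 214·1041
1 = −214·21409 + 3599·1273
1 = 3599·44091 − 7412·21409
1 = −7412·65500 + 11011·44091
So 44091·11011 ≡ 1 (mod 65500), hence d = 11011.

11011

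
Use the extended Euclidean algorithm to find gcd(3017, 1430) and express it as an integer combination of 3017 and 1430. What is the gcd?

Euclidean algorithm:
3017 = 2·1430 + 157
1430 = 9·157 + 17
157 = 9·17 + 4
17 = 4·4 + 1
4 = 4·1 + 0
gcd(3017, 1430) = 1.
Working backward:
1 = 17 − 4·4
1 = −4·157 + 37·17
1 = 37·1430 − 337·157
1 = −337·3017 + 711·1430
So 1 = (-337)·3017 + (711)·1430.

1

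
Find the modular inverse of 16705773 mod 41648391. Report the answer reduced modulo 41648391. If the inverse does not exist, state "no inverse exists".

no inverse exists

Compute gcd(16705773, 41648391):
41648391 = 2×16705773 + 8236845
16705773 = 2×8236845 + 232083
8236845 = 35×232083 + 113940
232083 = 2×113940 + 4203
113940 = 27×4203 + 459
4203 = 9×459 + 72
459 = 6×72 + 27
72 = 2×27 + 18
27 = 1×18 + 9
18 = 2×9 + 0
gcd(16705773, 41648391) = 9 ≠ 1, so 16705773 has no multiplicative inverse modulo 41648391.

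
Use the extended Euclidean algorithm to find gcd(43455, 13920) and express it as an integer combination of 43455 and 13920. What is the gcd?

15

Apply Euclid's algorithm to 43455 and 13920:
43455 = 3·13920 + 1695
13920 = 8·1695 + 360
1695 = 4·360 + 255
360 = 1·255 + 105
255 = 2·105 + 45
105 = 2·45 + 15
45 = 3·15 + 0
gcd(43455, 13920) = 15.
Working backward:
15 = 105 − 2·45
15 = −2·255 + 5·105
15 = 5·360 − 7·255
15 = −7·1695 + 33·360
15 = 33·13920 − 271·1695
15 = −271·43455 + 846·13920
So 15 = (-271)·43455 + (846)·13920.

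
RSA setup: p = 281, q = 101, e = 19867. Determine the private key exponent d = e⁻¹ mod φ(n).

φ(n) = (p−1)(q−1) = 280·100 = 28000.
Need d with 19867·d ≡ 1 (mod 28000). Apply the extended Euclidean algorithm:
28000 = 1×19867 + 8133
19867 = 2×8133 + 3601
8133 = 2×3601 + 931
3601 = 3×931 + 808
931 = 1×808 + 123
808 = 6×123 + 70
123 = 1×70 + 53
70 = 1×53 + 17
53 = 3×17 + 2
17 = 8×2 + 1
2 = 2×1 + 0
Back-substitute:
1 = 17 − 8·2
1 = −8·53 + 25·17
1 = 25·70 − 33·53
1 = −33·123 + 58·70
1 = 58·808 − 381·123
1 = −381·931 + 439·808
1 = 439·3601 − 1698·931
1 = −1698·8133 + 3835·3601
1 = 3835·19867 − 9368·8133
1 = −9368·28000 + 13203·19867
So 19867·13203 ≡ 1 (mod 28000), hence d = 13203.

13203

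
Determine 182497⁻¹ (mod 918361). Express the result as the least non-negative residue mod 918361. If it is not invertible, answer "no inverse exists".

220838

Extended Euclidean algorithm:
918361 = 5×182497 + 5876
182497 = 31×5876 + 341
5876 = 17×341 + 79
341 = 4×79 + 25
79 = 3×25 + 4
25 = 6×4 + 1
4 = 4×1 + 0
gcd = 1, so the inverse exists. Back-substitute:
1 = 25 − 6·4
1 = −6·79 + 19·25
1 = 19·341 − 82·79
1 = −82·5876 + 1413·341
1 = 1413·182497 − 43885·5876
1 = −43885·918361 + 220838·182497
So 182497·220838 ≡ 1 (mod 918361).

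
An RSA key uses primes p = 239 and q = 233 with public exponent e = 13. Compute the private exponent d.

φ(n) = (p−1)(q−1) = 238·232 = 55216.
Need d with 13·d ≡ 1 (mod 55216). Apply the extended Euclidean algorithm:
55216 = 4247×13 + 5
13 = 2×5 + 3
5 = 1×3 + 2
3 = 1×2 + 1
2 = 2×1 + 0
Back-substitute:
1 = 3 − 2
1 = −5 + 2·3
1 = 2·13 − 5·5
1 = −5·55216 + 21237·13
So 13·21237 ≡ 1 (mod 55216), hence d = 21237.

21237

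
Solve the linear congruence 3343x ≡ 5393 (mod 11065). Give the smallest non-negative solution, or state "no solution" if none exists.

7151

First find gcd(3343, 11065):
11065 = 3*3343 + 1036
3343 = 3*1036 + 235
1036 = 4*235 + 96
235 = 2*96 + 43
96 = 2*43 + 10
43 = 4*10 + 3
10 = 3*3 + 1
3 = 3*1 + 0
gcd = 1, so a unique solution mod 11065 exists.
Back-substitute for the Bézout coefficients:
1 = 10 − 3·3
1 = −3·43 + 13·10
1 = 13·96 − 29·43
1 = −29·235 + 71·96
1 = 71·1036 − 313·235
1 = −313·3343 + 1010·1036
1 = 1010·11065 − 3343·3343
So 3343·(-3343) ≡ 1 (mod 11065), giving 3343⁻¹ ≡ 7722.
x ≡ 3343⁻¹·5393 ≡ 7722·5393 ≡ 7151 (mod 11065).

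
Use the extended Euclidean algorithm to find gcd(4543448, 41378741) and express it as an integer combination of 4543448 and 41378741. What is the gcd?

Apply Euclid's algorithm to 41378741 and 4543448:
41378741 = 9·4543448 + 487709
4543448 = 9·487709 + 154067
487709 = 3·154067 + 25508
154067 = 6·25508 + 1019
25508 = 25·1019 + 33
1019 = 30·33 + 29
33 = 1·29 + 4
29 = 7·4 + 1
4 = 4·1 + 0
gcd(4543448, 41378741) = 1.
Working backward:
1 = 29 − 7·4
1 = −7·33 + 8·29
1 = 8·1019 − 247·33
1 = −247·25508 + 6183·1019
1 = 6183·154067 − 37345·25508
1 = −37345·487709 + 118218·154067
1 = 118218·4543448 − 1101307·487709
1 = −1101307·41378741 + 10029981·4543448
So 1 = (-1101307)·41378741 + (10029981)·4543448.

1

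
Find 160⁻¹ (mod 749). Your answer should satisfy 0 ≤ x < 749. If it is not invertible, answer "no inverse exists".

Apply the Euclidean algorithm to 749 and 160:
749 = 4*160 + 109
160 = 1*109 + 51
109 = 2*51 + 7
51 = 7*7 + 2
7 = 3*2 + 1
2 = 2*1 + 0
Since gcd(160, 749) = 1, back-substitute to write 1 as a combination:
1 = 7 − 3·2
1 = −3·51 + 22·7
1 = 22·109 − 47·51
1 = −47·160 + 69·109
1 = 69·749 − 323·160
Thus 160·(-323) ≡ 1 (mod 749); reducing, -323 mod 749 = 426.

426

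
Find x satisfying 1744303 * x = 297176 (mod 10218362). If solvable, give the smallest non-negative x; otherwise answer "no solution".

23462

First find gcd(1744303, 10218362):
10218362 = 5·1744303 + 1496847
1744303 = 1·1496847 + 247456
1496847 = 6·247456 + 12111
247456 = 20·12111 + 5236
12111 = 2·5236 + 1639
5236 = 3·1639 + 319
1639 = 5·319 + 44
319 = 7·44 + 11
44 = 4·11 + 0
gcd = 11 and 11 | 297176, so solutions exist. Divide through by 11: 158573x ≡ 27016 (mod 928942).
Now find 158573⁻¹ mod 928942:
928942 = 5·158573 + 136077
158573 = 1·136077 + 22496
136077 = 6·22496 + 1101
22496 = 20·1101 + 476
1101 = 2·476 + 149
476 = 3·149 + 29
149 = 5·29 + 4
29 = 7·4 + 1
4 = 4·1 + 0
Back-substitute:
1 = 29 − 7·4
1 = −7·149 + 36·29
1 = 36·476 − 115·149
1 = −115·1101 + 266·476
1 = 266·22496 − 5435·1101
1 = −5435·136077 + 32876·22496
1 = 32876·158573 − 38311·136077
1 = −38311·928942 + 224431·158573
So 158573⁻¹ ≡ 224431 (mod 928942).
Then x ≡ 224431·27016 ≡ 23462 (mod 928942); the smallest non-negative solution is x = 23462.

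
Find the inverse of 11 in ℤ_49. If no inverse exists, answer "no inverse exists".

Run Euclid on (49, 11):
49 = 4·11 + 5
11 = 2·5 + 1
5 = 5·1 + 0
gcd = 1, so the inverse exists. Back-substitute:
1 = 11 − 2·5
1 = −2·49 + 9·11
So 11·9 ≡ 1 (mod 49).

9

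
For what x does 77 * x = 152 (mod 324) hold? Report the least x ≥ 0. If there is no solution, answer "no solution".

First find gcd(77, 324):
324 = 4×77 + 16
77 = 4×16 + 13
16 = 1×13 + 3
13 = 4×3 + 1
3 = 3×1 + 0
gcd = 1, so a unique solution mod 324 exists.
Back-substitute for the Bézout coefficients:
1 = 13 − 4·3
1 = −4·16 + 5·13
1 = 5·77 − 24·16
1 = −24·324 + 101·77
So 77·(101) ≡ 1 (mod 324), giving 77⁻¹ ≡ 101.
x ≡ 77⁻¹·152 ≡ 101·152 ≡ 124 (mod 324).

124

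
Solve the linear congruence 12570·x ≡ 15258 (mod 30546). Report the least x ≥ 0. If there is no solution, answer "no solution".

4283

First find gcd(12570, 30546):
30546 = 2·12570 + 5406
12570 = 2·5406 + 1758
5406 = 3·1758 + 132
1758 = 13·132 + 42
132 = 3·42 + 6
42 = 7·6 + 0
gcd = 6 and 6 | 15258, so solutions exist. Divide through by 6: 2095x ≡ 2543 (mod 5091).
Now find 2095⁻¹ mod 5091:
5091 = 2*2095 + 901
2095 = 2*901 + 293
901 = 3*293 + 22
293 = 13*22 + 7
22 = 3*7 + 1
7 = 7*1 + 0
Back-substitute:
1 = 22 − 3·7
1 = −3·293 + 40·22
1 = 40·901 − 123·293
1 = −123·2095 + 286·901
1 = 286·5091 − 695·2095
So 2095·(-695) ≡ 1 (mod 5091), i.e. 2095⁻¹ ≡ 4396.
Then x ≡ 4396·2543 ≡ 4283 (mod 5091); the smallest non-negative solution is x = 4283.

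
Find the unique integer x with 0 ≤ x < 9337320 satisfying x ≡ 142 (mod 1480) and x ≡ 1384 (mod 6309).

7206262

Write x = 142 + 1480·k. Then 1480·k ≡ 1384 − 142 ≡ 1242 (mod 6309).
Need 1480⁻¹ mod 6309. Extended Euclid on (6309, 1480):
6309 = 4·1480 + 389
1480 = 3·389 + 313
389 = 1·313 + 76
313 = 4·76 + 9
76 = 8·9 + 4
9 = 2·4 + 1
4 = 4·1 + 0
Back-substitute:
1 = 9 − 2·4
1 = −2·76 + 17·9
1 = 17·313 − 70·76
1 = −70·389 + 87·313
1 = 87·1480 − 331·389
1 = −331·6309 + 1411·1480
1480⁻¹ ≡ 1411 (mod 6309), so k ≡ 1411·1242 ≡ 4869 (mod 6309).
x = 142 + 1480·4869 = 7206262.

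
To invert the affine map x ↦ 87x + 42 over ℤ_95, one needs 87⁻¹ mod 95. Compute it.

Apply the Euclidean algorithm to 95 and 87:
95 = 1·87 + 8
87 = 10·8 + 7
8 = 1·7 + 1
7 = 7·1 + 0
Since gcd(87, 95) = 1, back-substitute to write 1 as a combination:
1 = 8 − 7
1 = −87 + 11·8
1 = 11·95 − 12·87
So 87·(-12) ≡ 1 (mod 95), and -12 ≡ 83 (mod 95).

83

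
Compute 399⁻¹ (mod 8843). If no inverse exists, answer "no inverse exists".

3945

Run Euclid on (8843, 399):
8843 = 22*399 + 65
399 = 6*65 + 9
65 = 7*9 + 2
9 = 4*2 + 1
2 = 2*1 + 0
The gcd is 1. Working backward:
1 = 9 − 4·2
1 = −4·65 + 29·9
1 = 29·399 − 178·65
1 = −178·8843 + 3945·399
So 399·3945 ≡ 1 (mod 8843).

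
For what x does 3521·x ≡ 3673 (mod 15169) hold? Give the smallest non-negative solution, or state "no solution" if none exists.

gcd(3521, 15169):
15169 = 4*3521 + 1085
3521 = 3*1085 + 266
1085 = 4*266 + 21
266 = 12*21 + 14
21 = 1*14 + 7
14 = 2*7 + 0
gcd = 7, but 7 ∤ 3673, so the congruence has no solution.

no solution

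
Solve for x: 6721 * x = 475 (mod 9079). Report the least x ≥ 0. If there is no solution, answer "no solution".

First find gcd(6721, 9079):
9079 = 1*6721 + 2358
6721 = 2*2358 + 2005
2358 = 1*2005 + 353
2005 = 5*353 + 240
353 = 1*240 + 113
240 = 2*113 + 14
113 = 8*14 + 1
14 = 14*1 + 0
gcd = 1, so a unique solution mod 9079 exists.
Back-substitute for the Bézout coefficients:
1 = 113 − 8·14
1 = −8·240 + 17·113
1 = 17·353 − 25·240
1 = −25·2005 + 142·353
1 = 142·2358 − 167·2005
1 = −167·6721 + 476·2358
1 = 476·9079 − 643·6721
So 6721·(-643) ≡ 1 (mod 9079), giving 6721⁻¹ ≡ 8436.
x ≡ 6721⁻¹·475 ≡ 8436·475 ≡ 3261 (mod 9079).

3261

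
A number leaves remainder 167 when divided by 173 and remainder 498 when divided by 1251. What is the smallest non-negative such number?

Write x = 167 + 173·k. Then 173·k ≡ 498 − 167 ≡ 331 (mod 1251).
Need 173⁻¹ mod 1251. Extended Euclid on (1251, 173):
1251 = 7·173 + 40
173 = 4·40 + 13
40 = 3·13 + 1
13 = 13·1 + 0
Back-substitute:
1 = 40 − 3·13
1 = −3·173 + 13·40
1 = 13·1251 − 94·173
173⁻¹ ≡ 1157 (mod 1251), so k ≡ 1157·331 ≡ 161 (mod 1251).
x = 167 + 173·161 = 28020.

28020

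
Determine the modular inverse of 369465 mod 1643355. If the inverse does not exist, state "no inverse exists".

no inverse exists

Compute gcd(369465, 1643355):
1643355 = 4×369465 + 165495
369465 = 2×165495 + 38475
165495 = 4×38475 + 11595
38475 = 3×11595 + 3690
11595 = 3×3690 + 525
3690 = 7×525 + 15
525 = 35×15 + 0
The gcd is 15, not 1, hence no inverse exists.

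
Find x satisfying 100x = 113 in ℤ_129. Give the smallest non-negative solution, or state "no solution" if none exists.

5

First find gcd(100, 129):
129 = 1·100 + 29
100 = 3·29 + 13
29 = 2·13 + 3
13 = 4·3 + 1
3 = 3·1 + 0
gcd = 1, so a unique solution mod 129 exists.
Back-substitute for the Bézout coefficients:
1 = 13 − 4·3
1 = −4·29 + 9·13
1 = 9·100 − 31·29
1 = −31·129 + 40·100
So 100·(40) ≡ 1 (mod 129), giving 100⁻¹ ≡ 40.
x ≡ 100⁻¹·113 ≡ 40·113 ≡ 5 (mod 129).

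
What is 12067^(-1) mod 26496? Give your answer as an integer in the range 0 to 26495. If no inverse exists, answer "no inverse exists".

Extended Euclidean algorithm:
26496 = 2*12067 + 2362
12067 = 5*2362 + 257
2362 = 9*257 + 49
257 = 5*49 + 12
49 = 4*12 + 1
12 = 12*1 + 0
Since gcd(12067, 26496) = 1, back-substitute to write 1 as a combination:
1 = 49 − 4·12
1 = −4·257 + 21·49
1 = 21·2362 − 193·257
1 = −193·12067 + 986·2362
1 = 986·26496 − 2165·12067
Thus 12067·(-2165) ≡ 1 (mod 26496); reducing, -2165 mod 26496 = 24331.

24331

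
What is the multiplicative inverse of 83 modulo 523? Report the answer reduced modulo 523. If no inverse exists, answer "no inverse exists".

460

Apply the Euclidean algorithm to 523 and 83:
523 = 6·83 + 25
83 = 3·25 + 8
25 = 3·8 + 1
8 = 8·1 + 0
Since gcd(83, 523) = 1, back-substitute to write 1 as a combination:
1 = 25 − 3·8
1 = −3·83 + 10·25
1 = 10·523 − 63·83
Hence 83⁻¹ ≡ -63 ≡ 460 (mod 523).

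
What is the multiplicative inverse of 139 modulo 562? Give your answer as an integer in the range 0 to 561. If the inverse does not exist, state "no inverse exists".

93

Apply the Euclidean algorithm to 562 and 139:
562 = 4·139 + 6
139 = 23·6 + 1
6 = 6·1 + 0
gcd = 1, so the inverse exists. Back-substitute:
1 = 139 − 23·6
1 = −23·562 + 93·139
So 139·93 ≡ 1 (mod 562).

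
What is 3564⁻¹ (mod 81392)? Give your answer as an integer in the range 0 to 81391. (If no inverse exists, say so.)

Compute gcd(3564, 81392):
81392 = 22·3564 + 2984
3564 = 1·2984 + 580
2984 = 5·580 + 84
580 = 6·84 + 76
84 = 1·76 + 8
76 = 9·8 + 4
8 = 2·4 + 0
Since gcd = 4 > 1, 3564 is not a unit mod 81392.

no inverse exists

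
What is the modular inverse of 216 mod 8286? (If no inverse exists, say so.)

Euclidean algorithm on 8286, 216:
8286 = 38×216 + 78
216 = 2×78 + 60
78 = 1×60 + 18
60 = 3×18 + 6
18 = 3×6 + 0
Since gcd = 6 > 1, 216 is not a unit mod 8286.

no inverse exists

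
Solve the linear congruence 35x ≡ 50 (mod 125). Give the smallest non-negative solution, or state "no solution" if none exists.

5

First find gcd(35, 125):
125 = 3·35 + 20
35 = 1·20 + 15
20 = 1·15 + 5
15 = 3·5 + 0
gcd = 5 and 5 | 50, so solutions exist. Divide through by 5: 7x ≡ 10 (mod 25).
Now find 7⁻¹ mod 25:
25 = 3×7 + 4
7 = 1×4 + 3
4 = 1×3 + 1
3 = 3×1 + 0
Back-substitute:
1 = 4 − 3
1 = −7 + 2·4
1 = 2·25 − 7·7
So 7·(-7) ≡ 1 (mod 25), i.e. 7⁻¹ ≡ 18.
Then x ≡ 18·10 ≡ 5 (mod 25); the smallest non-negative solution is x = 5.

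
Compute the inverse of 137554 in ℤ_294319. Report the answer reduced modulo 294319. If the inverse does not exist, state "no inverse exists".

gcd(294319, 137554) by repeated division:
294319 = 2×137554 + 19211
137554 = 7×19211 + 3077
19211 = 6×3077 + 749
3077 = 4×749 + 81
749 = 9×81 + 20
81 = 4×20 + 1
20 = 20×1 + 0
gcd = 1, so the inverse exists. Back-substitute:
1 = 81 − 4·20
1 = −4·749 + 37·81
1 = 37·3077 − 152·749
1 = −152·19211 + 949·3077
1 = 949·137554 − 6795·19211
1 = −6795·294319 + 14539·137554
So 137554·14539 ≡ 1 (mod 294319).

14539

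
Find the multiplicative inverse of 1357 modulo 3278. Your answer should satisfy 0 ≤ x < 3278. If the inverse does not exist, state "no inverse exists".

773

Apply the Euclidean algorithm to 3278 and 1357:
3278 = 2*1357 + 564
1357 = 2*564 + 229
564 = 2*229 + 106
229 = 2*106 + 17
106 = 6*17 + 4
17 = 4*4 + 1
4 = 4*1 + 0
The gcd is 1. Working backward:
1 = 17 − 4·4
1 = −4·106 + 25·17
1 = 25·229 − 54·106
1 = −54·564 + 133·229
1 = 133·1357 − 320·564
1 = −320·3278 + 773·1357
So 1357·773 ≡ 1 (mod 3278).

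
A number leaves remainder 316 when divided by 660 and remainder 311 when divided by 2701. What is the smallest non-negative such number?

175876

Write x = 316 + 660·k. Then 660·k ≡ 311 − 316 ≡ 2696 (mod 2701).
Need 660⁻¹ mod 2701. Extended Euclid on (2701, 660):
2701 = 4·660 + 61
660 = 10·61 + 50
61 = 1·50 + 11
50 = 4·11 + 6
11 = 1·6 + 5
6 = 1·5 + 1
5 = 5·1 + 0
Back-substitute:
1 = 6 − 5
1 = −11 + 2·6
1 = 2·50 − 9·11
1 = −9·61 + 11·50
1 = 11·660 − 119·61
1 = −119·2701 + 487·660
660⁻¹ ≡ 487 (mod 2701), so k ≡ 487·2696 ≡ 266 (mod 2701).
x = 316 + 660·266 = 175876.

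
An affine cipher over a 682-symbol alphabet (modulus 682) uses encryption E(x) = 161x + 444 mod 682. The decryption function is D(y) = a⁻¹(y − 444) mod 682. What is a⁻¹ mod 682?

Run Euclid on (682, 161):
682 = 4·161 + 38
161 = 4·38 + 9
38 = 4·9 + 2
9 = 4·2 + 1
2 = 2·1 + 0
gcd = 1, so the inverse exists. Back-substitute:
1 = 9 − 4·2
1 = −4·38 + 17·9
1 = 17·161 − 72·38
1 = −72·682 + 305·161
So 161·305 ≡ 1 (mod 682).

305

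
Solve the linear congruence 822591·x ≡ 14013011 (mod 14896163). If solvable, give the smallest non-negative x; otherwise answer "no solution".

4967451

First find gcd(822591, 14896163):
14896163 = 18·822591 + 89525
822591 = 9·89525 + 16866
89525 = 5·16866 + 5195
16866 = 3·5195 + 1281
5195 = 4·1281 + 71
1281 = 18·71 + 3
71 = 23·3 + 2
3 = 1·2 + 1
2 = 2·1 + 0
gcd = 1, so a unique solution mod 14896163 exists.
Back-substitute for the Bézout coefficients:
1 = 3 − 2
1 = −71 + 24·3
1 = 24·1281 − 433·71
1 = −433·5195 + 1756·1281
1 = 1756·16866 − 5701·5195
1 = −5701·89525 + 30261·16866
1 = 30261·822591 − 278050·89525
1 = −278050·14896163 + 5035161·822591
So 822591·(5035161) ≡ 1 (mod 14896163), giving 822591⁻¹ ≡ 5035161.
x ≡ 822591⁻¹·14013011 ≡ 5035161·14013011 ≡ 4967451 (mod 14896163).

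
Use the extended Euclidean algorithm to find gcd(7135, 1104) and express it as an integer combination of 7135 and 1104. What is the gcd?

Euclidean algorithm:
7135 = 6*1104 + 511
1104 = 2*511 + 82
511 = 6*82 + 19
82 = 4*19 + 6
19 = 3*6 + 1
6 = 6*1 + 0
gcd(7135, 1104) = 1.
Working backward:
1 = 19 − 3·6
1 = −3·82 + 13·19
1 = 13·511 − 81·82
1 = −81·1104 + 175·511
1 = 175·7135 − 1131·1104
So 1 = (175)·7135 + (-1131)·1104.

1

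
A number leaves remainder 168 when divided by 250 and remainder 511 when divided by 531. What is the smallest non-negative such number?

131668

Write x = 168 + 250·k. Then 250·k ≡ 511 − 168 ≡ 343 (mod 531).
Need 250⁻¹ mod 531. Extended Euclid on (531, 250):
531 = 2*250 + 31
250 = 8*31 + 2
31 = 15*2 + 1
2 = 2*1 + 0
Back-substitute:
1 = 31 − 15·2
1 = −15·250 + 121·31
1 = 121·531 − 257·250
250⁻¹ ≡ 274 (mod 531), so k ≡ 274·343 ≡ 526 (mod 531).
x = 168 + 250·526 = 131668.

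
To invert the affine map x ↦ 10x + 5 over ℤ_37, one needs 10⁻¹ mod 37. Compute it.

Run Euclid on (37, 10):
37 = 3*10 + 7
10 = 1*7 + 3
7 = 2*3 + 1
3 = 3*1 + 0
The gcd is 1. Working backward:
1 = 7 − 2·3
1 = −2·10 + 3·7
1 = 3·37 − 11·10
Thus 10·(-11) ≡ 1 (mod 37); reducing, -11 mod 37 = 26.

26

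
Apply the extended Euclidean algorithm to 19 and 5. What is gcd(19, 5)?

Apply Euclid's algorithm to 19 and 5:
19 = 3×5 + 4
5 = 1×4 + 1
4 = 4×1 + 0
gcd(19, 5) = 1.
Express as a combination:
1 = 5 − 4
1 = −19 + 4·5
So 1 = (-1)·19 + (4)·5.

1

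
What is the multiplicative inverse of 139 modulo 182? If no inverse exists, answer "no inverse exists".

Apply the Euclidean algorithm to 182 and 139:
182 = 1×139 + 43
139 = 3×43 + 10
43 = 4×10 + 3
10 = 3×3 + 1
3 = 3×1 + 0
gcd = 1, so the inverse exists. Back-substitute:
1 = 10 − 3·3
1 = −3·43 + 13·10
1 = 13·139 − 42·43
1 = −42·182 + 55·139
So 139·55 ≡ 1 (mod 182).

55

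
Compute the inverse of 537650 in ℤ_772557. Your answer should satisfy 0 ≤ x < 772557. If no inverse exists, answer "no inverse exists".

Extended Euclidean algorithm:
772557 = 1·537650 + 234907
537650 = 2·234907 + 67836
234907 = 3·67836 + 31399
67836 = 2·31399 + 5038
31399 = 6·5038 + 1171
5038 = 4·1171 + 354
1171 = 3·354 + 109
354 = 3·109 + 27
109 = 4·27 + 1
27 = 27·1 + 0
The gcd is 1. Working backward:
1 = 109 − 4·27
1 = −4·354 + 13·109
1 = 13·1171 − 43·354
1 = −43·5038 + 185·1171
1 = 185·31399 − 1153·5038
1 = −1153·67836 + 2491·31399
1 = 2491·234907 − 8626·67836
1 = −8626·537650 + 19743·234907
1 = 19743·772557 − 28369·537650
So 537650·(-28369) ≡ 1 (mod 772557), and -28369 ≡ 744188 (mod 772557).

744188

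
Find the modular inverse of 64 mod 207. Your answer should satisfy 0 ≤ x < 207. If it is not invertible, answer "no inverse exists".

gcd(207, 64) by repeated division:
207 = 3×64 + 15
64 = 4×15 + 4
15 = 3×4 + 3
4 = 1×3 + 1
3 = 3×1 + 0
Since gcd(64, 207) = 1, back-substitute to write 1 as a combination:
1 = 4 − 3
1 = −15 + 4·4
1 = 4·64 − 17·15
1 = −17·207 + 55·64
So 64·55 ≡ 1 (mod 207).

55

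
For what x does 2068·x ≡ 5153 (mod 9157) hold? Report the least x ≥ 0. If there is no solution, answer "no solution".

3505

First find gcd(2068, 9157):
9157 = 4·2068 + 885
2068 = 2·885 + 298
885 = 2·298 + 289
298 = 1·289 + 9
289 = 32·9 + 1
9 = 9·1 + 0
gcd = 1, so a unique solution mod 9157 exists.
Back-substitute for the Bézout coefficients:
1 = 289 − 32·9
1 = −32·298 + 33·289
1 = 33·885 − 98·298
1 = −98·2068 + 229·885
1 = 229·9157 − 1014·2068
So 2068·(-1014) ≡ 1 (mod 9157), giving 2068⁻¹ ≡ 8143.
x ≡ 2068⁻¹·5153 ≡ 8143·5153 ≡ 3505 (mod 9157).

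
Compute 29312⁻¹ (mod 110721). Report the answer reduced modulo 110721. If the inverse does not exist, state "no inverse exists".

Apply the Euclidean algorithm to 110721 and 29312:
110721 = 3·29312 + 22785
29312 = 1·22785 + 6527
22785 = 3·6527 + 3204
6527 = 2·3204 + 119
3204 = 26·119 + 110
119 = 1·110 + 9
110 = 12·9 + 2
9 = 4·2 + 1
2 = 2·1 + 0
gcd = 1, so the inverse exists. Back-substitute:
1 = 9 − 4·2
1 = −4·110 + 49·9
1 = 49·119 − 53·110
1 = −53·3204 + 1427·119
1 = 1427·6527 − 2907·3204
1 = −2907·22785 + 10148·6527
1 = 10148·29312 − 13055·22785
1 = −13055·110721 + 49313·29312
So 29312·49313 ≡ 1 (mod 110721).

49313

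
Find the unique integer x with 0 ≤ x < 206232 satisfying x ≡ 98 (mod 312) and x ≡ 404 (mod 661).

Write x = 98 + 312·k. Then 312·k ≡ 404 − 98 ≡ 306 (mod 661).
Need 312⁻¹ mod 661. Extended Euclid on (661, 312):
661 = 2*312 + 37
312 = 8*37 + 16
37 = 2*16 + 5
16 = 3*5 + 1
5 = 5*1 + 0
Back-substitute:
1 = 16 − 3·5
1 = −3·37 + 7·16
1 = 7·312 − 59·37
1 = −59·661 + 125·312
312⁻¹ ≡ 125 (mod 661), so k ≡ 125·306 ≡ 573 (mod 661).
x = 98 + 312·573 = 178874.

178874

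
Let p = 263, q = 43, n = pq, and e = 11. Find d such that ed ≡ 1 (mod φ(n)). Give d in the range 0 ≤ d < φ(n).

8003

φ(n) = (p−1)(q−1) = 262·42 = 11004.
Need d with 11·d ≡ 1 (mod 11004). Apply the extended Euclidean algorithm:
11004 = 1000*11 + 4
11 = 2*4 + 3
4 = 1*3 + 1
3 = 3*1 + 0
Back-substitute:
1 = 4 − 3
1 = −11 + 3·4
1 = 3·11004 − 3001·11
So 11·(-3001) ≡ 1 (mod 11004), hence d ≡ -3001 ≡ 8003 (mod 11004).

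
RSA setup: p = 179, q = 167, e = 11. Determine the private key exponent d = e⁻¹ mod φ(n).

13431

φ(n) = (p−1)(q−1) = 178·166 = 29548.
Need d with 11·d ≡ 1 (mod 29548). Apply the extended Euclidean algorithm:
29548 = 2686*11 + 2
11 = 5*2 + 1
2 = 2*1 + 0
Back-substitute:
1 = 11 − 5·2
1 = −5·29548 + 13431·11
So 11·13431 ≡ 1 (mod 29548), hence d = 13431.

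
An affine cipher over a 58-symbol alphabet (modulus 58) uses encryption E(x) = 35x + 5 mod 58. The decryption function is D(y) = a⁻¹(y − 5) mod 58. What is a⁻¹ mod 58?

5

Run Euclid on (58, 35):
58 = 1·35 + 23
35 = 1·23 + 12
23 = 1·12 + 11
12 = 1·11 + 1
11 = 11·1 + 0
gcd = 1, so the inverse exists. Back-substitute:
1 = 12 − 11
1 = −23 + 2·12
1 = 2·35 − 3·23
1 = −3·58 + 5·35
So 35·5 ≡ 1 (mod 58).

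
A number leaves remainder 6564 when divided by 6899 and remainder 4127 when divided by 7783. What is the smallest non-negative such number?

48679009

Write x = 6564 + 6899·k. Then 6899·k ≡ 4127 − 6564 ≡ 5346 (mod 7783).
Need 6899⁻¹ mod 7783. Extended Euclid on (7783, 6899):
7783 = 1*6899 + 884
6899 = 7*884 + 711
884 = 1*711 + 173
711 = 4*173 + 19
173 = 9*19 + 2
19 = 9*2 + 1
2 = 2*1 + 0
Back-substitute:
1 = 19 − 9·2
1 = −9·173 + 82·19
1 = 82·711 − 337·173
1 = −337·884 + 419·711
1 = 419·6899 − 3270·884
1 = −3270·7783 + 3689·6899
6899⁻¹ ≡ 3689 (mod 7783), so k ≡ 3689·5346 ≡ 7055 (mod 7783).
x = 6564 + 6899·7055 = 48679009.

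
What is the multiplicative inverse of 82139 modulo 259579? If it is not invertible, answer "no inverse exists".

221220

Apply the Euclidean algorithm to 259579 and 82139:
259579 = 3×82139 + 13162
82139 = 6×13162 + 3167
13162 = 4×3167 + 494
3167 = 6×494 + 203
494 = 2×203 + 88
203 = 2×88 + 27
88 = 3×27 + 7
27 = 3×7 + 6
7 = 1×6 + 1
6 = 6×1 + 0
Since gcd(82139, 259579) = 1, back-substitute to write 1 as a combination:
1 = 7 − 6
1 = −27 + 4·7
1 = 4·88 − 13·27
1 = −13·203 + 30·88
1 = 30·494 − 73·203
1 = −73·3167 + 468·494
1 = 468·13162 − 1945·3167
1 = −1945·82139 + 12138·13162
1 = 12138·259579 − 38359·82139
Thus 82139·(-38359) ≡ 1 (mod 259579); reducing, -38359 mod 259579 = 221220.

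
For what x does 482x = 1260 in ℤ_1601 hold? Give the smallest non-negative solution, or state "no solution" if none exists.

647

First find gcd(482, 1601):
1601 = 3·482 + 155
482 = 3·155 + 17
155 = 9·17 + 2
17 = 8·2 + 1
2 = 2·1 + 0
gcd = 1, so a unique solution mod 1601 exists.
Back-substitute for the Bézout coefficients:
1 = 17 − 8·2
1 = −8·155 + 73·17
1 = 73·482 − 227·155
1 = −227·1601 + 754·482
So 482·(754) ≡ 1 (mod 1601), giving 482⁻¹ ≡ 754.
x ≡ 482⁻¹·1260 ≡ 754·1260 ≡ 647 (mod 1601).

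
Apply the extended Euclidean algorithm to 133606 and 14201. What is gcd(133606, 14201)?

11

Euclidean algorithm:
133606 = 9·14201 + 5797
14201 = 2·5797 + 2607
5797 = 2·2607 + 583
2607 = 4·583 + 275
583 = 2·275 + 33
275 = 8·33 + 11
33 = 3·11 + 0
gcd(133606, 14201) = 11.
Working backward:
11 = 275 − 8·33
11 = −8·583 + 17·275
11 = 17·2607 − 76·583
11 = −76·5797 + 169·2607
11 = 169·14201 − 414·5797
11 = −414·133606 + 3895·14201
So 11 = (-414)·133606 + (3895)·14201.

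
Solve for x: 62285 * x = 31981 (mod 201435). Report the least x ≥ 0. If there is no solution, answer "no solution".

gcd(62285, 201435):
201435 = 3*62285 + 14580
62285 = 4*14580 + 3965
14580 = 3*3965 + 2685
3965 = 1*2685 + 1280
2685 = 2*1280 + 125
1280 = 10*125 + 30
125 = 4*30 + 5
30 = 6*5 + 0
gcd = 5, but 5 ∤ 31981, so the congruence has no solution.

no solution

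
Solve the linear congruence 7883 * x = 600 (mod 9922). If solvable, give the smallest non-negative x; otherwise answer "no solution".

First find gcd(7883, 9922):
9922 = 1·7883 + 2039
7883 = 3·2039 + 1766
2039 = 1·1766 + 273
1766 = 6·273 + 128
273 = 2·128 + 17
128 = 7·17 + 9
17 = 1·9 + 8
9 = 1·8 + 1
8 = 8·1 + 0
gcd = 1, so a unique solution mod 9922 exists.
Back-substitute for the Bézout coefficients:
1 = 9 − 8
1 = −17 + 2·9
1 = 2·128 − 15·17
1 = −15·273 + 32·128
1 = 32·1766 − 207·273
1 = −207·2039 + 239·1766
1 = 239·7883 − 924·2039
1 = −924·9922 + 1163·7883
So 7883·(1163) ≡ 1 (mod 9922), giving 7883⁻¹ ≡ 1163.
x ≡ 7883⁻¹·600 ≡ 1163·600 ≡ 3260 (mod 9922).

3260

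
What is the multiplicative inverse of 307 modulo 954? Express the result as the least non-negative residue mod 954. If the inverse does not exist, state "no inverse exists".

Apply the Euclidean algorithm to 954 and 307:
954 = 3×307 + 33
307 = 9×33 + 10
33 = 3×10 + 3
10 = 3×3 + 1
3 = 3×1 + 0
The gcd is 1. Working backward:
1 = 10 − 3·3
1 = −3·33 + 10·10
1 = 10·307 − 93·33
1 = −93·954 + 289·307
So 307·289 ≡ 1 (mod 954).

289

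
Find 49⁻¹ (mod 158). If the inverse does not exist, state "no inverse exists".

Apply the Euclidean algorithm to 158 and 49:
158 = 3×49 + 11
49 = 4×11 + 5
11 = 2×5 + 1
5 = 5×1 + 0
gcd = 1, so the inverse exists. Back-substitute:
1 = 11 − 2·5
1 = −2·49 + 9·11
1 = 9·158 − 29·49
Hence 49⁻¹ ≡ -29 ≡ 129 (mod 158).

129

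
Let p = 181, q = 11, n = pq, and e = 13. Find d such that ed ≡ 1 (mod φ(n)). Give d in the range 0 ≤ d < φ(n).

φ(n) = (p−1)(q−1) = 180·10 = 1800.
Need d with 13·d ≡ 1 (mod 1800). Apply the extended Euclidean algorithm:
1800 = 138*13 + 6
13 = 2*6 + 1
6 = 6*1 + 0
Back-substitute:
1 = 13 − 2·6
1 = −2·1800 + 277·13
So 13·277 ≡ 1 (mod 1800), hence d = 277.

277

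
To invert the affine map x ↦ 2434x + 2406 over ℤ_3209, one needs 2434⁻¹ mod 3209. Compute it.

265

Extended Euclidean algorithm:
3209 = 1*2434 + 775
2434 = 3*775 + 109
775 = 7*109 + 12
109 = 9*12 + 1
12 = 12*1 + 0
Since gcd(2434, 3209) = 1, back-substitute to write 1 as a combination:
1 = 109 − 9·12
1 = −9·775 + 64·109
1 = 64·2434 − 201·775
1 = −201·3209 + 265·2434
So 2434·265 ≡ 1 (mod 3209).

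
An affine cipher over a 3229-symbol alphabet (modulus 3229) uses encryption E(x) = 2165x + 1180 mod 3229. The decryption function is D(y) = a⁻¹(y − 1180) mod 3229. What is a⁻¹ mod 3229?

2880

Extended Euclidean algorithm:
3229 = 1*2165 + 1064
2165 = 2*1064 + 37
1064 = 28*37 + 28
37 = 1*28 + 9
28 = 3*9 + 1
9 = 9*1 + 0
Since gcd(2165, 3229) = 1, back-substitute to write 1 as a combination:
1 = 28 − 3·9
1 = −3·37 + 4·28
1 = 4·1064 − 115·37
1 = −115·2165 + 234·1064
1 = 234·3229 − 349·2165
So 2165·(-349) ≡ 1 (mod 3229), and -349 ≡ 2880 (mod 3229).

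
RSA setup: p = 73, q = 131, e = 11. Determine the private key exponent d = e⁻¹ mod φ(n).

φ(n) = (p−1)(q−1) = 72·130 = 9360.
Need d with 11·d ≡ 1 (mod 9360). Apply the extended Euclidean algorithm:
9360 = 850×11 + 10
11 = 1×10 + 1
10 = 10×1 + 0
Back-substitute:
1 = 11 − 10
1 = −9360 + 851·11
So 11·851 ≡ 1 (mod 9360), hence d = 851.

851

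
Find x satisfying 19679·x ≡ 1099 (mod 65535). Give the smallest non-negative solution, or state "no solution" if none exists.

34421

First find gcd(19679, 65535):
65535 = 3·19679 + 6498
19679 = 3·6498 + 185
6498 = 35·185 + 23
185 = 8·23 + 1
23 = 23·1 + 0
gcd = 1, so a unique solution mod 65535 exists.
Back-substitute for the Bézout coefficients:
1 = 185 − 8·23
1 = −8·6498 + 281·185
1 = 281·19679 − 851·6498
1 = −851·65535 + 2834·19679
So 19679·(2834) ≡ 1 (mod 65535), giving 19679⁻¹ ≡ 2834.
x ≡ 19679⁻¹·1099 ≡ 2834·1099 ≡ 34421 (mod 65535).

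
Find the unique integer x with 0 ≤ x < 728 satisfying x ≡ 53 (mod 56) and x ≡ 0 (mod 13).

221

Write x = 53 + 56·k. Then 56·k ≡ 0 − 53 ≡ 12 (mod 13).
Need 56⁻¹ mod 13. Extended Euclid on (13, 4):
13 = 3*4 + 1
4 = 4*1 + 0
Back-substitute:
1 = 13 − 3·4
56⁻¹ ≡ 10 (mod 13), so k ≡ 10·12 ≡ 3 (mod 13).
x = 53 + 56·3 = 221.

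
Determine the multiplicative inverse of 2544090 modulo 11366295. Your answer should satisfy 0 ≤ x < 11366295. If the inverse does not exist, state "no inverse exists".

no inverse exists

Euclidean algorithm on 11366295, 2544090:
11366295 = 4·2544090 + 1189935
2544090 = 2·1189935 + 164220
1189935 = 7·164220 + 40395
164220 = 4·40395 + 2640
40395 = 15·2640 + 795
2640 = 3·795 + 255
795 = 3·255 + 30
255 = 8·30 + 15
30 = 2·15 + 0
The gcd is 15, not 1, hence no inverse exists.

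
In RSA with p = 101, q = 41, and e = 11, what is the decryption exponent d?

φ(n) = (p−1)(q−1) = 100·40 = 4000.
Need d with 11·d ≡ 1 (mod 4000). Apply the extended Euclidean algorithm:
4000 = 363*11 + 7
11 = 1*7 + 4
7 = 1*4 + 3
4 = 1*3 + 1
3 = 3*1 + 0
Back-substitute:
1 = 4 − 3
1 = −7 + 2·4
1 = 2·11 − 3·7
1 = −3·4000 + 1091·11
So 11·1091 ≡ 1 (mod 4000), hence d = 1091.

1091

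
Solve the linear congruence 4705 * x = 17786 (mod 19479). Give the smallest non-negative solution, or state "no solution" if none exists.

5183

First find gcd(4705, 19479):
19479 = 4×4705 + 659
4705 = 7×659 + 92
659 = 7×92 + 15
92 = 6×15 + 2
15 = 7×2 + 1
2 = 2×1 + 0
gcd = 1, so a unique solution mod 19479 exists.
Back-substitute for the Bézout coefficients:
1 = 15 − 7·2
1 = −7·92 + 43·15
1 = 43·659 − 308·92
1 = −308·4705 + 2199·659
1 = 2199·19479 − 9104·4705
So 4705·(-9104) ≡ 1 (mod 19479), giving 4705⁻¹ ≡ 10375.
x ≡ 4705⁻¹·17786 ≡ 10375·17786 ≡ 5183 (mod 19479).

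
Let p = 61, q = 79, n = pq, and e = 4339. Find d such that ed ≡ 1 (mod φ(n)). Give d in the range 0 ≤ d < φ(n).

φ(n) = (p−1)(q−1) = 60·78 = 4680.
Need d with 4339·d ≡ 1 (mod 4680). Apply the extended Euclidean algorithm:
4680 = 1*4339 + 341
4339 = 12*341 + 247
341 = 1*247 + 94
247 = 2*94 + 59
94 = 1*59 + 35
59 = 1*35 + 24
35 = 1*24 + 11
24 = 2*11 + 2
11 = 5*2 + 1
2 = 2*1 + 0
Back-substitute:
1 = 11 − 5·2
1 = −5·24 + 11·11
1 = 11·35 − 16·24
1 = −16·59 + 27·35
1 = 27·94 − 43·59
1 = −43·247 + 113·94
1 = 113·341 − 156·247
1 = −156·4339 + 1985·341
1 = 1985·4680 − 2141·4339
So 4339·(-2141) ≡ 1 (mod 4680), hence d ≡ -2141 ≡ 2539 (mod 4680).

2539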